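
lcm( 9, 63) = 63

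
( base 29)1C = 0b101001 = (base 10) 41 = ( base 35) 16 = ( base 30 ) 1B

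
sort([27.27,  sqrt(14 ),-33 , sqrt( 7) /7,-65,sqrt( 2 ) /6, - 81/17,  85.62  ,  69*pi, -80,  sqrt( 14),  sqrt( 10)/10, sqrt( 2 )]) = [ - 80, - 65,-33,-81/17, sqrt( 2) /6, sqrt(10)/10, sqrt(7 ) /7, sqrt( 2), sqrt(14),sqrt( 14 ), 27.27, 85.62,  69*pi ]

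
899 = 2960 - 2061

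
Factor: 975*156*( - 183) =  - 27834300 = - 2^2*3^3*5^2*13^2*61^1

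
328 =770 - 442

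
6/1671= 2/557 = 0.00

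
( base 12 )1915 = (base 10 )3041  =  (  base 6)22025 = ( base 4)233201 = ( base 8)5741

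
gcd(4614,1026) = 6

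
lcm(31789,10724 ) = 890092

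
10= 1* 10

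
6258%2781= 696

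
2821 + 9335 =12156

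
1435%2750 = 1435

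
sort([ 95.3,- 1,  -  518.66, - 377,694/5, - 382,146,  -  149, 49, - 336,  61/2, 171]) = [ - 518.66 , - 382, - 377,- 336, - 149,-1,61/2, 49 , 95.3 , 694/5, 146,  171 ]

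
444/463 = 444/463 = 0.96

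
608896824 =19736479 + 589160345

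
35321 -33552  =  1769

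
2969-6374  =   - 3405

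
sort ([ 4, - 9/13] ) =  [-9/13,4 ]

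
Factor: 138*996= 2^3 * 3^2*23^1*83^1 = 137448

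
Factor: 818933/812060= 2^( - 2)*5^(-1 ) * 19^( - 1) * 593^1*1381^1*2137^( - 1) 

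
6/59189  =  6/59189 = 0.00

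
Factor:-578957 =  - 578957^1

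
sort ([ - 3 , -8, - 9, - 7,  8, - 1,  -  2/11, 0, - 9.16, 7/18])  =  [  -  9.16, - 9, - 8, - 7, - 3, - 1,-2/11, 0,  7/18 , 8 ] 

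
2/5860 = 1/2930 = 0.00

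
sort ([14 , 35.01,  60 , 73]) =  [ 14,35.01, 60,73]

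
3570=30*119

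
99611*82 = 8168102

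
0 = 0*95820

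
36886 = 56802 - 19916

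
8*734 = 5872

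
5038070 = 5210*967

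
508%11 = 2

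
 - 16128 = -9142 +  - 6986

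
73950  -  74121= -171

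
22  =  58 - 36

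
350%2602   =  350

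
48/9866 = 24/4933 = 0.00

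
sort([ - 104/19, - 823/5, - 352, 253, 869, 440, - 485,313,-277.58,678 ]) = [  -  485, - 352 , - 277.58,  -  823/5 , - 104/19, 253, 313, 440, 678, 869] 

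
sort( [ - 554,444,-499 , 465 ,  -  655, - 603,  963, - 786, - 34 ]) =[ - 786, - 655 ,-603, - 554, - 499, - 34, 444,465,963 ]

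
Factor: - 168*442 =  - 74256 = - 2^4 * 3^1 * 7^1*13^1*17^1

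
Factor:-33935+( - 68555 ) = -2^1*5^1*37^1* 277^1 = - 102490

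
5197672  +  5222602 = 10420274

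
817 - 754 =63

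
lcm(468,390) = 2340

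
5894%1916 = 146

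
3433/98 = 3433/98 = 35.03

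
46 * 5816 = 267536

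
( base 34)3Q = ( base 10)128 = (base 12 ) a8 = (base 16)80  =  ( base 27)4K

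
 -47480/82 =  - 23740/41 = -579.02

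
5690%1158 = 1058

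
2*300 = 600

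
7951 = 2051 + 5900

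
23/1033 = 23/1033 = 0.02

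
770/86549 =770/86549 = 0.01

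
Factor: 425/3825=1/9 = 3^( - 2 ) 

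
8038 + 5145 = 13183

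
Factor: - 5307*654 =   -  2^1*3^2*29^1*61^1*109^1 = - 3470778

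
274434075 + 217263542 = 491697617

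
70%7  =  0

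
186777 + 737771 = 924548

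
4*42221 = 168884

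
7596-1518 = 6078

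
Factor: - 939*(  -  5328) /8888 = 625374/1111 = 2^1*3^3 * 11^( - 1)*37^1*101^( - 1)*313^1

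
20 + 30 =50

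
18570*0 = 0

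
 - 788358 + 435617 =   -  352741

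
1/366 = 1/366 = 0.00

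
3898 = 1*3898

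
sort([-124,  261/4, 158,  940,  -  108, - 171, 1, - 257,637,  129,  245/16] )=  [ - 257, - 171,-124, - 108, 1, 245/16 , 261/4 , 129,158 , 637,  940]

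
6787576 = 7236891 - 449315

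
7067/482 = 7067/482 = 14.66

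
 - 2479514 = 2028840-4508354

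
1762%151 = 101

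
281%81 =38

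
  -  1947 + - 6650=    - 8597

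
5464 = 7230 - 1766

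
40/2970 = 4/297  =  0.01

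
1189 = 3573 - 2384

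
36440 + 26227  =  62667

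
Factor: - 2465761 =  - 23^1*47^1*2281^1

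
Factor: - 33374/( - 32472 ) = 37/36 = 2^( - 2 )*3^( - 2) * 37^1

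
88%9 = 7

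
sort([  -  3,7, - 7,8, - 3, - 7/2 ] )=[ - 7,  -  7/2, - 3, - 3,7,8] 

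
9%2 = 1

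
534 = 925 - 391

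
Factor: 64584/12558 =2^2*3^2*7^( - 1)= 36/7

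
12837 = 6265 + 6572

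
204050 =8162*25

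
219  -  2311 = - 2092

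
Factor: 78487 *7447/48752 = 2^( -4 )*277^( - 1)*677^1*78487^1 = 53135699/4432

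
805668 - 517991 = 287677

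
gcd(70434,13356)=126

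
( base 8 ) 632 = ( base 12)2a2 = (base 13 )257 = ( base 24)H2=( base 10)410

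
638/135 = 638/135 = 4.73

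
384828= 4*96207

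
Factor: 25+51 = 2^2*19^1 = 76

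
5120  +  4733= 9853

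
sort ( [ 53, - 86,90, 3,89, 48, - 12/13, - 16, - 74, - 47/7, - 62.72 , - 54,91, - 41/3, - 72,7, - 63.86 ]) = [  -  86, -74, - 72, - 63.86, - 62.72, - 54, - 16, - 41/3, - 47/7, - 12/13, 3,7,48,53,89,90,91]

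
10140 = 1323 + 8817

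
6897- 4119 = 2778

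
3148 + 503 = 3651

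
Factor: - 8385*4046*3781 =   -  2^1 *3^1 * 5^1 * 7^1*13^1*17^2*19^1  *43^1*199^1 = - 128273109510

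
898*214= 192172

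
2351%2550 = 2351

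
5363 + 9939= 15302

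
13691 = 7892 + 5799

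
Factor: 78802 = 2^1*31^2*41^1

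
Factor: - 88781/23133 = -3^( - 1)*7^1*701^( - 1 )*1153^1 = - 8071/2103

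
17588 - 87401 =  - 69813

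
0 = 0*29635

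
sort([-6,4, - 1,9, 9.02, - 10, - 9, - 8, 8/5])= [  -  10, - 9,-8, - 6,-1, 8/5, 4,9, 9.02 ]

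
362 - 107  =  255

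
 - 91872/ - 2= 45936/1 = 45936.00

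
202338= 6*33723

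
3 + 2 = 5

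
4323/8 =540 + 3/8=540.38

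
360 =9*40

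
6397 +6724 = 13121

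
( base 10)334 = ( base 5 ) 2314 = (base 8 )516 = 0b101001110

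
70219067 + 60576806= 130795873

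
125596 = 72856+52740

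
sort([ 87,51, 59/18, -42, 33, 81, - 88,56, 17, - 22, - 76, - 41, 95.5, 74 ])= [-88, - 76,  -  42, - 41,  -  22,  59/18,17, 33, 51,56,74 , 81, 87,95.5] 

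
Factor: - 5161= - 13^1*397^1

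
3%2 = 1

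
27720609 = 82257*337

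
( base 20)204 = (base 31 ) pt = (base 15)389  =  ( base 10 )804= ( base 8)1444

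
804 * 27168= 21843072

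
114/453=38/151 = 0.25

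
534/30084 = 89/5014 = 0.02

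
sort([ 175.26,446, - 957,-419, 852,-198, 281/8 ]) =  [ - 957,-419, - 198, 281/8, 175.26, 446,852]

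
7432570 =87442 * 85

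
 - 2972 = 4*( - 743 )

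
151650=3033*50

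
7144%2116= 796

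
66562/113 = 589 + 5/113  =  589.04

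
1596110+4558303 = 6154413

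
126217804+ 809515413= 935733217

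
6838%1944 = 1006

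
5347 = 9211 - 3864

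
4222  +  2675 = 6897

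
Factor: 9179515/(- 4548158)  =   - 2^(  -  1 ) * 5^1*23^(  -  1 )*29^2*37^1*59^1* 98873^( - 1)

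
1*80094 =80094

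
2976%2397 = 579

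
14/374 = 7/187 = 0.04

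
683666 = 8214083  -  7530417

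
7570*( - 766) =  - 5798620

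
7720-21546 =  - 13826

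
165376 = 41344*4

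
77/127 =77/127= 0.61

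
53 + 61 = 114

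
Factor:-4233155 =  - 5^1*421^1*2011^1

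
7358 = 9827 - 2469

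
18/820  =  9/410 = 0.02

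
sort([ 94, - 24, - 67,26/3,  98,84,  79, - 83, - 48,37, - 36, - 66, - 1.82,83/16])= [-83, - 67,  -  66, - 48,-36,  -  24 , - 1.82, 83/16, 26/3,37,79,  84, 94, 98] 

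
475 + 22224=22699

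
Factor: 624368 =2^4*39023^1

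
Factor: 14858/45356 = 19/58 = 2^( - 1)*19^1*29^( - 1) 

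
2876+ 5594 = 8470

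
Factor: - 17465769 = - 3^2*19^1  *  102139^1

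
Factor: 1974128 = 2^4*13^1*9491^1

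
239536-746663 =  - 507127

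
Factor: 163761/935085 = 169/965 = 5^(- 1)*13^2 * 193^(  -  1 )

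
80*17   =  1360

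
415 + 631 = 1046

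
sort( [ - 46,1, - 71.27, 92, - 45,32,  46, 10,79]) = [ - 71.27, -46, - 45,1,10,32, 46, 79,92]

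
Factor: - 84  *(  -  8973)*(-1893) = - 2^2 * 3^4*7^1 *631^1*997^1 = -  1426814676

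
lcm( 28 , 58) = 812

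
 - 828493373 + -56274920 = -884768293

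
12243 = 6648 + 5595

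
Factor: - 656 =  - 2^4 * 41^1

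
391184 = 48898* 8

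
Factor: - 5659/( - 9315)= 3^( -4 )* 5^( - 1)*23^ ( -1)*5659^1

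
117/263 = 117/263 = 0.44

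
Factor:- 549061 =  - 61^1*9001^1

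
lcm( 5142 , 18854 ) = 56562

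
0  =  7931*0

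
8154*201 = 1638954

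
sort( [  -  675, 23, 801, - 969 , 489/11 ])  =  [ - 969, - 675,  23, 489/11,  801 ]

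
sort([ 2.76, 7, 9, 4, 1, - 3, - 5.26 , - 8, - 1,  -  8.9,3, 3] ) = [  -  8.9,-8,- 5.26, - 3,- 1, 1,2.76, 3,3,4 , 7, 9 ] 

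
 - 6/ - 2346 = 1/391  =  0.00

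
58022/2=29011 = 29011.00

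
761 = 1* 761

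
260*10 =2600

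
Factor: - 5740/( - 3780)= 41/27 = 3^( - 3)*41^1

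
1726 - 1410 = 316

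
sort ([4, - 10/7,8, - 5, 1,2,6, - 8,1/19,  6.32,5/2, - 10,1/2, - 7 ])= [-10, - 8, - 7, - 5, - 10/7,1/19, 1/2,1, 2,5/2 , 4,6,6.32,8] 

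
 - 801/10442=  - 801/10442 = - 0.08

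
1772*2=3544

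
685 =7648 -6963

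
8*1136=9088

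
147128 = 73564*2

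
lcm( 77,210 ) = 2310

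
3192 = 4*798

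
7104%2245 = 369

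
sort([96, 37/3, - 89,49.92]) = [ - 89, 37/3,49.92, 96 ]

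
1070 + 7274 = 8344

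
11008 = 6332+4676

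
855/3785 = 171/757 = 0.23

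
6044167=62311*97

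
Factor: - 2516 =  - 2^2*17^1*37^1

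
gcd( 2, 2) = 2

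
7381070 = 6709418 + 671652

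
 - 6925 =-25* 277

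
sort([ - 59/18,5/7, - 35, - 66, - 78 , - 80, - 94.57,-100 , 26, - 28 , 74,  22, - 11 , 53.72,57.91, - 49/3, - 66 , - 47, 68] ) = [-100, - 94.57, - 80, - 78,-66,- 66, - 47, - 35, -28, - 49/3, - 11, - 59/18, 5/7 , 22, 26,  53.72, 57.91, 68, 74] 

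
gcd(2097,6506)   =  1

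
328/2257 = 328/2257 = 0.15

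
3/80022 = 1/26674 = 0.00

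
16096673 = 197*81709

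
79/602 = 79/602 = 0.13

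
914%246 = 176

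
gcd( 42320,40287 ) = 1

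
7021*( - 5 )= -35105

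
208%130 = 78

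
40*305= 12200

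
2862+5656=8518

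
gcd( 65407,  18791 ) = 1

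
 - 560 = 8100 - 8660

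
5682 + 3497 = 9179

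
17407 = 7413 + 9994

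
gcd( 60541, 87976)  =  1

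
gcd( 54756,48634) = 2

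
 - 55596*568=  - 31578528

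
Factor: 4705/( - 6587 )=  - 5^1*7^( - 1) = - 5/7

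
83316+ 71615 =154931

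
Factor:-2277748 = -2^2*11^1*51767^1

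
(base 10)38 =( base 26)1c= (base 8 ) 46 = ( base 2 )100110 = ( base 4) 212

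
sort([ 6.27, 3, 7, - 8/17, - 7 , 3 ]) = [ - 7,-8/17, 3,3, 6.27,  7]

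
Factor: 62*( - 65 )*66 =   -  2^2 * 3^1*5^1*11^1*13^1*31^1  =  - 265980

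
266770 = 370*721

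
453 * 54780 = 24815340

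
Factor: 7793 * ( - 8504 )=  - 2^3 * 1063^1*7793^1 = - 66271672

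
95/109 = 95/109 = 0.87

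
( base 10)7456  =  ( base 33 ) 6RV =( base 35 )631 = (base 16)1d20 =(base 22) F8K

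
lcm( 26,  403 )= 806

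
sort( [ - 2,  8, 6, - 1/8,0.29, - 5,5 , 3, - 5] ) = [ - 5, - 5, - 2,-1/8, 0.29,  3, 5,6,8 ] 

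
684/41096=171/10274 =0.02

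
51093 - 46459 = 4634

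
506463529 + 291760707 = 798224236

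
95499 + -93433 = 2066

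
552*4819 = 2660088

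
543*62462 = 33916866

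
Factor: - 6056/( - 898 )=2^2*449^( - 1)*757^1 =3028/449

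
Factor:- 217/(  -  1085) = 5^(  -  1) = 1/5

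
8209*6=49254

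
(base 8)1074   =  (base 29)jl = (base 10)572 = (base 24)NK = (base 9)705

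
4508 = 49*92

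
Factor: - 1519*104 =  - 2^3* 7^2 * 13^1*31^1 =-157976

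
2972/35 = 84 + 32/35 =84.91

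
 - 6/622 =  - 1 + 308/311 =-0.01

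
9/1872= 1/208 = 0.00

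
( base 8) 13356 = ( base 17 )1355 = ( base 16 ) 16ee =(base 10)5870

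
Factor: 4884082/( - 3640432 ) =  - 2^( - 3) * 7^1  *  47^( - 2)* 103^( - 1) * 167^1*2089^1 = -2442041/1820216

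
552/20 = 27 + 3/5 =27.60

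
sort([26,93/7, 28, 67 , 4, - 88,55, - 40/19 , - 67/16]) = [  -  88,-67/16, - 40/19, 4,93/7,26,28, 55,67]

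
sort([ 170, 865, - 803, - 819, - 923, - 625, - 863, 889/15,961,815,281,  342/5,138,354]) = [ -923, - 863, -819, - 803, - 625, 889/15, 342/5,138,170, 281, 354,815,865, 961]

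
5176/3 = 1725  +  1/3 = 1725.33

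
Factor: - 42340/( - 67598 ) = 290/463 = 2^1*5^1*29^1*463^(-1)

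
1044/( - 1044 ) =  - 1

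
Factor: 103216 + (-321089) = - 19^1*11467^1 = -217873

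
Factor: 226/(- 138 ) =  - 113/69=   - 3^ ( - 1)*23^( - 1)*113^1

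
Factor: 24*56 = 1344 = 2^6*3^1 * 7^1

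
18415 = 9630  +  8785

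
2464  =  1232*2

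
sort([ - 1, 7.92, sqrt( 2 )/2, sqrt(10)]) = [ - 1,sqrt( 2 )/2, sqrt(10),7.92]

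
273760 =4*68440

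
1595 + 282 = 1877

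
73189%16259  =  8153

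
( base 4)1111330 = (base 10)5500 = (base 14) 200C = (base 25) 8k0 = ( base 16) 157C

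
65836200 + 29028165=94864365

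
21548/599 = 21548/599 = 35.97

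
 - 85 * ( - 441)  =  37485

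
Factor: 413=7^1*59^1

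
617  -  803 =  - 186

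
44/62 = 22/31 = 0.71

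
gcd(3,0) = 3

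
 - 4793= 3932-8725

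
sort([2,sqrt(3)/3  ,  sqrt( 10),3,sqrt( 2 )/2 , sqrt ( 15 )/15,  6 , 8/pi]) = [sqrt( 15)/15,sqrt( 3)/3 , sqrt( 2 ) /2,  2,8/pi,3,sqrt( 10), 6 ] 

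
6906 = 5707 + 1199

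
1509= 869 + 640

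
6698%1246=468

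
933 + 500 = 1433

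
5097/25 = 5097/25  =  203.88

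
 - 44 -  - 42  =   - 2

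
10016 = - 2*( - 5008)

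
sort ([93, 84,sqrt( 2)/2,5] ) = [ sqrt( 2 ) /2,5, 84,  93]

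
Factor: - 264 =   -  2^3  *  3^1 *11^1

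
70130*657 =46075410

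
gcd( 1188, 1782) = 594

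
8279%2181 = 1736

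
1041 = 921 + 120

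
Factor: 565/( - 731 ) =-5^1*  17^(  -  1 )*43^( - 1)*113^1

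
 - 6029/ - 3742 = 6029/3742 = 1.61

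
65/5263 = 65/5263 = 0.01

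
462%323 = 139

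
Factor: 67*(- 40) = -2680 = - 2^3*5^1*67^1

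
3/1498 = 3/1498 = 0.00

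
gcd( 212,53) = 53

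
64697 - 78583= - 13886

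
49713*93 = 4623309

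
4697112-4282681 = 414431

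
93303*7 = 653121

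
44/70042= 22/35021 = 0.00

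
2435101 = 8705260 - 6270159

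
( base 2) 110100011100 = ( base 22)6kc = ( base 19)95C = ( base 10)3356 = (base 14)131a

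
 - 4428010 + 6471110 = 2043100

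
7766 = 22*353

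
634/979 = 634/979 = 0.65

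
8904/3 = 2968 =2968.00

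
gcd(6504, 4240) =8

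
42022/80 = 525 +11/40=525.27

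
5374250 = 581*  9250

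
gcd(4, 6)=2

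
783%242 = 57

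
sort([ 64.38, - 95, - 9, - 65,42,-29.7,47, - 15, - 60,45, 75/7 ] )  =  [ - 95, - 65, - 60, - 29.7, - 15, - 9, 75/7, 42, 45, 47,64.38 ]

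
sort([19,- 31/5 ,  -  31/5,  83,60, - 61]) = [-61, - 31/5, - 31/5,19, 60,83 ]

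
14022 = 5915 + 8107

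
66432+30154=96586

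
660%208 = 36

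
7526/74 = 3763/37  =  101.70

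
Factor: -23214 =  - 2^1*3^1*53^1*73^1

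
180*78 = 14040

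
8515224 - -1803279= 10318503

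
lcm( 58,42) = 1218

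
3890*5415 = 21064350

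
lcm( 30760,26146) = 522920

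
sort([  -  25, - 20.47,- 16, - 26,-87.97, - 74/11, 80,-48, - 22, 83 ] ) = [-87.97, - 48, - 26,  -  25,-22,-20.47,-16, - 74/11, 80,83 ]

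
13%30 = 13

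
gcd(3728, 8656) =16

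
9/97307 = 9/97307 = 0.00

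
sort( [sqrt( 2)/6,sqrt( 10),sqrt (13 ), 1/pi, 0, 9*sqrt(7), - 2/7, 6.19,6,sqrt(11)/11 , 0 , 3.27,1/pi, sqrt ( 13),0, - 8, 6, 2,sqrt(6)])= [  -  8, - 2/7,0, 0,0, sqrt( 2 )/6,  sqrt(11 ) /11, 1/pi,1/pi, 2,  sqrt( 6), sqrt( 10),3.27,sqrt( 13), sqrt(13), 6, 6, 6.19,9*sqrt(7 ) ]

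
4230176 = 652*6488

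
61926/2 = 30963 = 30963.00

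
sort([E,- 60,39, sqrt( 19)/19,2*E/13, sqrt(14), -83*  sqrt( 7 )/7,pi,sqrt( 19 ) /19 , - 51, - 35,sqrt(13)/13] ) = [ - 60, - 51 , - 35, - 83 * sqrt( 7)/7, sqrt( 19 )/19, sqrt( 19)/19,  sqrt( 13) /13,2*E/13,E,pi, sqrt(14), 39] 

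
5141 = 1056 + 4085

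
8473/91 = 93+ 10/91= 93.11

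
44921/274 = 44921/274 = 163.95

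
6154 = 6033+121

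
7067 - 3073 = 3994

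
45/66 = 15/22 = 0.68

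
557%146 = 119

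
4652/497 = 9+179/497 = 9.36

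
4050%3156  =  894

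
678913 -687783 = -8870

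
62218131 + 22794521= 85012652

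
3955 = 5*791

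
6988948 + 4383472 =11372420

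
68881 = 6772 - -62109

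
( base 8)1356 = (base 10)750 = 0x2ee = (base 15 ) 350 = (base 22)1C2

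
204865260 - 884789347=-679924087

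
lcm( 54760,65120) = 2409440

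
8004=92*87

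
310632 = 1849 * 168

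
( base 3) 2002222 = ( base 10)1538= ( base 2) 11000000010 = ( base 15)6C8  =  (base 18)4D8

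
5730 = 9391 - 3661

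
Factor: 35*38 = 1330 = 2^1 * 5^1*7^1*19^1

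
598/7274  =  299/3637 = 0.08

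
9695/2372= 4 + 207/2372  =  4.09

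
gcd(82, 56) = 2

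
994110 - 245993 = 748117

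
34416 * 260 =8948160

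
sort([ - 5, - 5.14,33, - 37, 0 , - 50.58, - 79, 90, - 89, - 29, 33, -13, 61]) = [ - 89, - 79, - 50.58, -37, - 29, - 13, - 5.14,- 5, 0,33,33, 61, 90]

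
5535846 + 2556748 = 8092594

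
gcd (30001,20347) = 1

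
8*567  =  4536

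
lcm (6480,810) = 6480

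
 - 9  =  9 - 18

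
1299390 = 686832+612558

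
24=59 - 35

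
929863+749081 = 1678944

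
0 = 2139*0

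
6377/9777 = 6377/9777 = 0.65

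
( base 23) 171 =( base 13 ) 412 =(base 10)691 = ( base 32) lj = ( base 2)1010110011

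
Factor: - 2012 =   -  2^2*503^1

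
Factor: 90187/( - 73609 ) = -73609^( - 1)*90187^1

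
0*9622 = 0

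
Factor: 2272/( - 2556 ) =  - 2^3 * 3^ ( - 2) = - 8/9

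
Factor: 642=2^1*3^1*107^1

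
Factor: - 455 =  - 5^1*7^1*13^1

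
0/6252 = 0 = 0.00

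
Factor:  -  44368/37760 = -47/40 = -2^( - 3) * 5^( - 1 ) * 47^1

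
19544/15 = 1302 + 14/15 =1302.93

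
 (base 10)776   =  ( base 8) 1410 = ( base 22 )1D6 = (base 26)13m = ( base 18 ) 272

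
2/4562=1/2281 =0.00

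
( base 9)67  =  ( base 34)1r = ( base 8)75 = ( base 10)61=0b111101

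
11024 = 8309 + 2715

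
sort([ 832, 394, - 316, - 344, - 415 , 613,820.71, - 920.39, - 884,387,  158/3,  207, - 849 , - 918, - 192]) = [ - 920.39,-918,-884, - 849, - 415, - 344, - 316, - 192, 158/3,  207, 387, 394,613,  820.71, 832]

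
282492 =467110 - 184618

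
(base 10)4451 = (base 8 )10543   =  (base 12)26ab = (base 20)b2b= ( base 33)42t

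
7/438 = 7/438 = 0.02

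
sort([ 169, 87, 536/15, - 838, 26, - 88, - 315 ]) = [ - 838, - 315, - 88,  26,  536/15 , 87, 169] 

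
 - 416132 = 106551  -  522683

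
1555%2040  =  1555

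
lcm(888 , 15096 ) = 15096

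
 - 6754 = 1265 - 8019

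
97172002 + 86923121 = 184095123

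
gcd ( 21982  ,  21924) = 58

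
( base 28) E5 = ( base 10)397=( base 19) 11h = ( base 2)110001101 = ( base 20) jh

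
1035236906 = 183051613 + 852185293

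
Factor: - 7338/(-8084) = 3669/4042 = 2^( - 1 )*3^1 * 43^ ( - 1)*47^ (- 1 ) * 1223^1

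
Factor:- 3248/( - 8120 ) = 2^1*5^(-1)=2/5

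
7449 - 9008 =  - 1559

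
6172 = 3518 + 2654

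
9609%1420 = 1089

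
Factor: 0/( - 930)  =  0  =  0^1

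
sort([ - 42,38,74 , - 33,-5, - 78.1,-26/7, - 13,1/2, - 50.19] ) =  [ - 78.1, - 50.19 ,-42, -33,- 13,-5, - 26/7,1/2,  38,74]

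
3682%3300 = 382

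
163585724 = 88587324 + 74998400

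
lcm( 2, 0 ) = 0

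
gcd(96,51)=3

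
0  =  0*6019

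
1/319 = 1/319 = 0.00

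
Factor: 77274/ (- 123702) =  - 243/389 = - 3^5 * 389^( - 1 ) 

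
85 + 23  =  108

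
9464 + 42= 9506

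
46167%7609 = 513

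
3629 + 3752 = 7381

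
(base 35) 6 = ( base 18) 6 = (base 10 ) 6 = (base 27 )6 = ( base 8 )6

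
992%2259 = 992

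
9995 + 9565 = 19560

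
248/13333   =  248/13333 = 0.02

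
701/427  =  701/427 =1.64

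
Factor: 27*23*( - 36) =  - 2^2*3^5*23^1 = - 22356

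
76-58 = 18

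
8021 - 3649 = 4372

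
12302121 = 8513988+3788133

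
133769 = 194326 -60557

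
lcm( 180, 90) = 180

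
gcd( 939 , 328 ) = 1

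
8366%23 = 17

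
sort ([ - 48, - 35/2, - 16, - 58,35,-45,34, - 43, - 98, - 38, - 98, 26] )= [ - 98, - 98, - 58, - 48, - 45, - 43,  -  38, - 35/2, - 16, 26, 34,35]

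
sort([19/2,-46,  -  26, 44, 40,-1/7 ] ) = [-46,-26, - 1/7,19/2,  40,44 ] 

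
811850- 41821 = 770029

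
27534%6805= 314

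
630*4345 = 2737350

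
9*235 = 2115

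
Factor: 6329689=6329689^1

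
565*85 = 48025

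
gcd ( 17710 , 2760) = 230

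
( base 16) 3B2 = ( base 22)1l0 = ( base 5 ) 12241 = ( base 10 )946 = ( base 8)1662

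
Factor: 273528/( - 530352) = -2^(-1) * 127^( - 1)*131^1=-  131/254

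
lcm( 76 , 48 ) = 912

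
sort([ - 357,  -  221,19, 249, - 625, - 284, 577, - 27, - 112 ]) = [ - 625,-357, - 284,-221  , - 112, - 27, 19, 249,577 ]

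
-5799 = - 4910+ -889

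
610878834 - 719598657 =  - 108719823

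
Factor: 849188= 2^2 * 212297^1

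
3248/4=812 = 812.00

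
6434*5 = 32170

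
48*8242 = 395616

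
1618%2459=1618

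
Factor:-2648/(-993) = 2^3*3^ (-1 ) = 8/3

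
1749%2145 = 1749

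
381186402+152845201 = 534031603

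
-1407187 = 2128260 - 3535447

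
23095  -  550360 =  - 527265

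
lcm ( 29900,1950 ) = 89700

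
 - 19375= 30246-49621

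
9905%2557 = 2234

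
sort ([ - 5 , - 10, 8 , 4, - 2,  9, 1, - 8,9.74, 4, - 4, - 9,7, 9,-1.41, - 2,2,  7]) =[ - 10, - 9 ,-8, - 5, - 4,-2, - 2, - 1.41,1, 2,4, 4, 7,7,8, 9,9,9.74 ] 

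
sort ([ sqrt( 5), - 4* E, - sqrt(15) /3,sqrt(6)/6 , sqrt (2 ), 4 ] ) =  [- 4 * E,-sqrt( 15)/3, sqrt( 6 )/6, sqrt( 2 ),sqrt( 5), 4] 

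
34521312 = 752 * 45906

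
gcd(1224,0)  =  1224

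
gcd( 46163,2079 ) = 1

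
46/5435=46/5435 = 0.01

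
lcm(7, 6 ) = 42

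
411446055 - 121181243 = 290264812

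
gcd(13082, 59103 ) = 1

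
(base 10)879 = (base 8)1557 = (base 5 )12004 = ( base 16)36F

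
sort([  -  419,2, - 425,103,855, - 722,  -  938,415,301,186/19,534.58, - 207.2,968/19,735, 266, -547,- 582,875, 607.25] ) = [-938,  -  722, - 582, - 547, - 425,  -  419, - 207.2,2,  186/19,968/19,103, 266,301,415, 534.58,607.25, 735,855,875 ]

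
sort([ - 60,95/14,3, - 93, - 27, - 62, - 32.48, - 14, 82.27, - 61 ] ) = [ - 93, - 62, -61 ,  -  60, - 32.48, - 27, - 14, 3,95/14,82.27] 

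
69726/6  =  11621 = 11621.00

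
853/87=853/87 = 9.80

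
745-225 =520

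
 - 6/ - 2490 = 1/415= 0.00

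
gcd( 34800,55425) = 75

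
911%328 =255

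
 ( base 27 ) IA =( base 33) F1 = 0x1f0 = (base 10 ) 496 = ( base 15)231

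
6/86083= 6/86083 = 0.00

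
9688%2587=1927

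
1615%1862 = 1615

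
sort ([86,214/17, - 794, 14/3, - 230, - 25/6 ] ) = [ - 794 , - 230, - 25/6, 14/3, 214/17, 86 ]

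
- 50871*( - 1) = 50871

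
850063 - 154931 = 695132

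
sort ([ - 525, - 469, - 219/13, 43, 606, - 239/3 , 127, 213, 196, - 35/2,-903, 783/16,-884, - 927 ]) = [ - 927, - 903, - 884,-525,  -  469 , - 239/3, - 35/2, - 219/13,43, 783/16,127,196,  213, 606]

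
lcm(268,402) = 804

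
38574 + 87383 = 125957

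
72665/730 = 99 + 79/146 = 99.54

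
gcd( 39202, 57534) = 2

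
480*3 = 1440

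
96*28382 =2724672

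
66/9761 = 66/9761 =0.01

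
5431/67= 81 + 4/67 = 81.06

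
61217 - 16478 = 44739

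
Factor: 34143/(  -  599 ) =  - 57 = - 3^1*19^1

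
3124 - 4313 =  - 1189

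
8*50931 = 407448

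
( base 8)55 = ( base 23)1m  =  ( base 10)45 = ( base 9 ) 50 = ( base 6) 113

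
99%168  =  99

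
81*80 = 6480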